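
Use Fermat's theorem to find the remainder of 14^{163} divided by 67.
40

By Fermat's Little Theorem, a^(p-1) ≡ 1 (mod p) for prime p and gcd(a, p) = 1
Here p = 67, so 14^66 ≡ 1 (mod 67)
We can reduce the exponent: 163 mod 66 = 31
So 14^163 ≡ 14^31 (mod 67)
Computing: 14^31 mod 67 = 40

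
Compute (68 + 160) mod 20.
8

(68 + 160) = 228
228 mod 20 = 8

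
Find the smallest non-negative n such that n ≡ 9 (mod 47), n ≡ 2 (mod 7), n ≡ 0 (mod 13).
338

Using the Chinese Remainder Theorem:
M = product of moduli = 4277
For equation 1: M_1 = 91, 91 ≡ 44 (mod 47), inverse of 91 mod 47 is 31 (check: 44 × 31 = 1364 ≡ 1 (mod 47))
For equation 2: M_2 = 611, 611 ≡ 2 (mod 7), inverse of 611 mod 7 is 4 (check: 2 × 4 = 8 ≡ 1 (mod 7))
For equation 3: M_3 = 329, 329 ≡ 4 (mod 13), inverse of 329 mod 13 is 10 (check: 4 × 10 = 40 ≡ 1 (mod 13))
Combine: n ≡ Σ r_i×M_i×(M_i⁻¹ mod m_i) = 9×91×31 + 2×611×4 + 0×329×10 = 25389 + 4888 + 0 = 30277
30277 mod 4277 = 338
n ≡ 338 (mod 4277)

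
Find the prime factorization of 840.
2^3 × 3 × 5 × 7

Divide by primes starting from smallest:
840 ÷ 2 = 420
420 ÷ 2 = 210
210 ÷ 2 = 105
105 ÷ 3 = 35
35 ÷ 5 = 7
7 ÷ 7 = 1

840 = 2^3 × 3 × 5 × 7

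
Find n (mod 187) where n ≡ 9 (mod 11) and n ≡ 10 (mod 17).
M = 11 × 17 = 187. M₁ = 17, y₁ ≡ 2 (mod 11). M₂ = 11, y₂ ≡ 14 (mod 17). n = 9×17×2 + 10×11×14 ≡ 163 (mod 187)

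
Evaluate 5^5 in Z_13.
5 = 4 + 1 (binary 101). Repeated squaring mod 13: 5^1 ≡ 5; 5^2 ≡ 5² = 25 ≡ 12; 5^4 ≡ 12² = 144 ≡ 1. Multiply: 5^5 = 5^4 × 5^1 ≡ 1 × 5 (mod 13): 1 × 5 = 5 ≡ 5. So 5^5 ≡ 5 (mod 13).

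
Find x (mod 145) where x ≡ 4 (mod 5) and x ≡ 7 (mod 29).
M = 5 × 29 = 145. M₁ = 29, y₁ ≡ 4 (mod 5). M₂ = 5, y₂ ≡ 6 (mod 29). x = 4×29×4 + 7×5×6 ≡ 94 (mod 145)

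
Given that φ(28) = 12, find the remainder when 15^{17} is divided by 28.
By Euler: 15^{12} ≡ 1 (mod 28) since gcd(15, 28) = 1. 17 = 1×12 + 5. So 15^{17} ≡ 15^{5} ≡ 15 (mod 28)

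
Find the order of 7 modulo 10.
Powers of 7 mod 10: 7^1≡7, 7^2≡9, 7^3≡3, 7^4≡1. Order = 4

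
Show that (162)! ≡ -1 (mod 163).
(162)! mod 163 = 162. Since this equals -1 (mod 163), Wilson confirms 163 is prime.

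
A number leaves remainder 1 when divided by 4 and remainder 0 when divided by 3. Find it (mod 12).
M = 4 × 3 = 12. M₁ = 3, y₁ ≡ 3 (mod 4). M₂ = 4, y₂ ≡ 1 (mod 3). y = 1×3×3 + 0×4×1 ≡ 9 (mod 12)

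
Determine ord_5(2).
Powers of 2 mod 5: 2^1≡2, 2^2≡4, 2^3≡3, 2^4≡1. Order = 4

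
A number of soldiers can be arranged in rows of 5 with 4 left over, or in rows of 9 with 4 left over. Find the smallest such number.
M = 5 × 9 = 45. M₁ = 9, y₁ ≡ 4 (mod 5). M₂ = 5, y₂ ≡ 2 (mod 9). m = 4×9×4 + 4×5×2 ≡ 4 (mod 45). The smallest positive such number is 4.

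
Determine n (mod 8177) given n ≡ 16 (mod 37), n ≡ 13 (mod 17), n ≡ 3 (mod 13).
6269

Using the Chinese Remainder Theorem:
M = product of moduli = 8177
For equation 1: M_1 = 221, 221 ≡ 36 (mod 37), inverse of 221 mod 37 is 36 (check: 36 × 36 = 1296 ≡ 1 (mod 37))
For equation 2: M_2 = 481, 481 ≡ 5 (mod 17), inverse of 481 mod 17 is 7 (check: 5 × 7 = 35 ≡ 1 (mod 17))
For equation 3: M_3 = 629, 629 ≡ 5 (mod 13), inverse of 629 mod 13 is 8 (check: 5 × 8 = 40 ≡ 1 (mod 13))
Combine: n ≡ Σ r_i×M_i×(M_i⁻¹ mod m_i) = 16×221×36 + 13×481×7 + 3×629×8 = 127296 + 43771 + 15096 = 186163
186163 mod 8177 = 6269
n ≡ 6269 (mod 8177)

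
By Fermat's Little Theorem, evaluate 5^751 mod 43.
By Fermat: 5^{42} ≡ 1 (mod 43). 751 ≡ 37 (mod 42). So 5^{751} ≡ 5^{37} ≡ 3 (mod 43)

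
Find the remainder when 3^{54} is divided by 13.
By Fermat: 3^{12} ≡ 1 (mod 13). 54 = 4×12 + 6. So 3^{54} ≡ 3^{6} ≡ 1 (mod 13)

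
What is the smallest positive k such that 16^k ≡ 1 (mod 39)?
Powers of 16 mod 39: 16^1≡16, 16^2≡22, 16^3≡1. Order = 3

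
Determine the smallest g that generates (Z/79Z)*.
3

A primitive root g modulo p has order p-1 = 78
Prime divisors of 78: [2, 3, 13]
g is a primitive root iff g^(78/q) ≢ 1 (mod 79) for each prime divisor q
Testing small values:
  g = 2: 2^39 ≡ 1, 2^26 ≡ 23, 2^6 ≡ 64 (mod 79) → 2^39 ≡ 1, not primitive root
  g = 3: 3^39 ≡ 78, 3^26 ≡ 23, 3^6 ≡ 18 (mod 79) → none is 1, primitive root!
The smallest primitive root is 3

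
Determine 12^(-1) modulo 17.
12^(-1) ≡ 10 (mod 17). Verification: 12 × 10 = 120 ≡ 1 (mod 17)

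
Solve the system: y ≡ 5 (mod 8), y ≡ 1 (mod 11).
M = 8 × 11 = 88. M₁ = 11, y₁ ≡ 3 (mod 8). M₂ = 8, y₂ ≡ 7 (mod 11). y = 5×11×3 + 1×8×7 ≡ 45 (mod 88)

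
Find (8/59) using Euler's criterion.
(8/59) = 8^{29} mod 59 = -1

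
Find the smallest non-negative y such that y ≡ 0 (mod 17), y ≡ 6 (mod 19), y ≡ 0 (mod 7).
595

Using the Chinese Remainder Theorem:
M = product of moduli = 2261
For equation 1: M_1 = 133, 133 ≡ 14 (mod 17), inverse of 133 mod 17 is 11 (check: 14 × 11 = 154 ≡ 1 (mod 17))
For equation 2: M_2 = 119, 119 ≡ 5 (mod 19), inverse of 119 mod 19 is 4 (check: 5 × 4 = 20 ≡ 1 (mod 19))
For equation 3: M_3 = 323, 323 ≡ 1 (mod 7), inverse of 323 mod 7 is 1 (check: 1 × 1 = 1 ≡ 1 (mod 7))
Combine: y ≡ Σ r_i×M_i×(M_i⁻¹ mod m_i) = 0×133×11 + 6×119×4 + 0×323×1 = 0 + 2856 + 0 = 2856
2856 mod 2261 = 595
y ≡ 595 (mod 2261)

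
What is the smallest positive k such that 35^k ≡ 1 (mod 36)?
Powers of 35 mod 36: 35^1≡35, 35^2≡1. Order = 2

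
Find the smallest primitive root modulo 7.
p - 1 = 6 has prime divisors 2, 3. h is a primitive root mod 7 iff h^(6/q) ≢ 1 (mod 7) for each such q.
h = 2: 2^3 ≡ 1, 2^2 ≡ 4 (mod 7); 2^3 ≡ 1, so not a primitive root.
h = 3: 3^3 ≡ 6, 3^2 ≡ 2 (mod 7); none is 1, so 3 has order 6 and is a primitive root.
The smallest primitive root mod 7 is g = 3.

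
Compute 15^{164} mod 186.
33

Using successive squaring:
Binary expansion of 164: 10100100
Powers of 15 mod 186 (each is the square of the previous):
  15^1 ≡ 15 (mod 186)
  15^2 ≡ 15² = 225 ≡ 39 (mod 186)
  15^4 ≡ 39² = 1521 ≡ 33 (mod 186)
  15^8 ≡ 33² = 1089 ≡ 159 (mod 186)
  15^16 ≡ 159² = 25281 ≡ 171 (mod 186)
  15^32 ≡ 171² = 29241 ≡ 39 (mod 186)
  15^64 ≡ 39² = 1521 ≡ 33 (mod 186)
  15^128 ≡ 33² = 1089 ≡ 159 (mod 186)
164 = 128 + 32 + 4, so 15^164 = 15^128 × 15^32 × 15^4 ≡ 159 × 39 × 33 (mod 186)
Multiplying step by step:
  159 × 39 = 6201 ≡ 63 (mod 186)
  63 × 33 = 2079 ≡ 33 (mod 186)
Result: 15^164 ≡ 33 (mod 186)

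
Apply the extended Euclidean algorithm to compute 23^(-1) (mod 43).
Extended GCD: 23(15) + 43(-8) = 1. So 23^(-1) ≡ 15 ≡ 15 (mod 43). Verify: 23 × 15 = 345 ≡ 1 (mod 43)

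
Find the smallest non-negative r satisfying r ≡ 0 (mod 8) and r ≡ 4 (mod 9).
M = 8 × 9 = 72. M₁ = 9, y₁ ≡ 1 (mod 8). M₂ = 8, y₂ ≡ 8 (mod 9). r = 0×9×1 + 4×8×8 ≡ 40 (mod 72)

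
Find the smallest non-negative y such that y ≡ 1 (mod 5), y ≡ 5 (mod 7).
26

Using the Chinese Remainder Theorem:
M = product of moduli = 35
For equation 1: M_1 = 7, 7 ≡ 2 (mod 5), inverse of 7 mod 5 is 3 (check: 2 × 3 = 6 ≡ 1 (mod 5))
For equation 2: M_2 = 5, 5 ≡ 5 (mod 7), inverse of 5 mod 7 is 3 (check: 5 × 3 = 15 ≡ 1 (mod 7))
Combine: y ≡ Σ r_i×M_i×(M_i⁻¹ mod m_i) = 1×7×3 + 5×5×3 = 21 + 75 = 96
96 mod 35 = 26
y ≡ 26 (mod 35)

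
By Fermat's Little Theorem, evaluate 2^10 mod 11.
By Fermat's Little Theorem, 2^{10} ≡ 1 (mod 11) since 11 is prime and gcd(2, 11) = 1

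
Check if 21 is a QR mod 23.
By Euler's criterion: 21^{11} ≡ 22 (mod 23). Since this equals -1 (≡ 22), 21 is not a QR.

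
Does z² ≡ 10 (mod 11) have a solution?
By Euler's criterion: 10^{5} ≡ 10 (mod 11). Since this equals -1 (≡ 10), 10 is not a QR.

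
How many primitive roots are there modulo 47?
22

The number of primitive roots modulo p is φ(p-1) = φ(46)
φ(46) = 22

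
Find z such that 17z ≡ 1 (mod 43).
17^(-1) ≡ 38 (mod 43). Verification: 17 × 38 = 646 ≡ 1 (mod 43)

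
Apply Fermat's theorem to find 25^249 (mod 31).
By Fermat: 25^{30} ≡ 1 (mod 31). 249 = 8×30 + 9. So 25^{249} ≡ 25^{9} ≡ 1 (mod 31)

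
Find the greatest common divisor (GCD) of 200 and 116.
4

Using the Euclidean algorithm:
200 = 1 × 116 + 84
116 = 1 × 84 + 32
84 = 2 × 32 + 20
32 = 1 × 20 + 12
20 = 1 × 12 + 8
12 = 1 × 8 + 4
8 = 2 × 4 + 0

GCD(200, 116) = 4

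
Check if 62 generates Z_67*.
p - 1 = 66 has prime divisors 2, 3, 11. Check 62^(66/q) mod 67 for each: 62^(66/2) = 62^33 ≡ 1, 62^(66/3) = 62^22 ≡ 1, 62^(66/11) = 62^6 ≡ 14 (mod 67). Since 62^33 ≡ 1 (mod 67), the order of 62 divides 33 (in fact the order is 11) ≠ 66, so it is not a primitive root.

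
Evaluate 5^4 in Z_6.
4 = 4 (binary 100). Repeated squaring mod 6: 5^1 ≡ 5; 5^2 ≡ 5² = 25 ≡ 1; 5^4 ≡ 1² = 1 ≡ 1. So 5^4 ≡ 1 (mod 6).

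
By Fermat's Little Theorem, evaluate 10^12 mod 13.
By Fermat's Little Theorem, 10^{12} ≡ 1 (mod 13) since 13 is prime and gcd(10, 13) = 1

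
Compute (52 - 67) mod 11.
7

(52 - 67) = -15
-15 mod 11 = 7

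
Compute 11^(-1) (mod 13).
11^(-1) ≡ 6 (mod 13). Verification: 11 × 6 = 66 ≡ 1 (mod 13)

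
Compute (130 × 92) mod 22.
14

(130 × 92) = 11960
11960 mod 22 = 14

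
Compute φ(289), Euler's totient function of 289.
272

Prime factorization: 289 = 17^2
Using the formula φ(n) = n × Π(1 - 1/p) for each prime factor p:
φ(289) = 289 × (1 - 1/17)
φ(289) = 272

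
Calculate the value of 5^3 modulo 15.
3 = 2 + 1 (binary 11). Repeated squaring mod 15: 5^1 ≡ 5; 5^2 ≡ 5² = 25 ≡ 10. Multiply: 5^3 = 5^2 × 5^1 ≡ 10 × 5 (mod 15): 10 × 5 = 50 ≡ 5. So 5^3 ≡ 5 (mod 15).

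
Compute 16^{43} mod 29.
16

Using successive squaring:
Binary expansion of 43: 101011
Powers of 16 mod 29 (each is the square of the previous):
  16^1 ≡ 16 (mod 29)
  16^2 ≡ 16² = 256 ≡ 24 (mod 29)
  16^4 ≡ 24² = 576 ≡ 25 (mod 29)
  16^8 ≡ 25² = 625 ≡ 16 (mod 29)
  16^16 ≡ 16² = 256 ≡ 24 (mod 29)
  16^32 ≡ 24² = 576 ≡ 25 (mod 29)
43 = 32 + 8 + 2 + 1, so 16^43 = 16^32 × 16^8 × 16^2 × 16^1 ≡ 25 × 16 × 24 × 16 (mod 29)
Multiplying step by step:
  25 × 16 = 400 ≡ 23 (mod 29)
  23 × 24 = 552 ≡ 1 (mod 29)
  1 × 16 = 16 ≡ 16 (mod 29)
Result: 16^43 ≡ 16 (mod 29)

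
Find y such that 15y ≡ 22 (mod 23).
3

Since gcd(15, 23) = 1 divides 22, a solution exists.
Multiply both sides by the inverse of 15 mod 23:
  15^(-1) mod 23 = 20
  x ≡ 20 × 22 ≡ 440 ≡ 3 (mod 23)
Verification: 15 × 3 = 45 = 1 × 23 + 22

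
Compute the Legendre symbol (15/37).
(15/37) = 15^{18} mod 37 = -1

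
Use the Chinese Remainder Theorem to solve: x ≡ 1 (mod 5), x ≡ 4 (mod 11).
M = 5 × 11 = 55. M₁ = 11, y₁ ≡ 1 (mod 5). M₂ = 5, y₂ ≡ 9 (mod 11). x = 1×11×1 + 4×5×9 ≡ 26 (mod 55)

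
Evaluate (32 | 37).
(32/37) = 32^{18} mod 37 = -1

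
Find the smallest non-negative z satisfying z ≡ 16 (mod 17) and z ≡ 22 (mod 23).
M = 17 × 23 = 391. M₁ = 23, y₁ ≡ 3 (mod 17). M₂ = 17, y₂ ≡ 19 (mod 23). z = 16×23×3 + 22×17×19 ≡ 390 (mod 391)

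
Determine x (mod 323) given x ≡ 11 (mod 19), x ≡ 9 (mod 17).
315

Using the Chinese Remainder Theorem:
M = product of moduli = 323
For equation 1: M_1 = 17, 17 ≡ 17 (mod 19), inverse of 17 mod 19 is 9 (check: 17 × 9 = 153 ≡ 1 (mod 19))
For equation 2: M_2 = 19, 19 ≡ 2 (mod 17), inverse of 19 mod 17 is 9 (check: 2 × 9 = 18 ≡ 1 (mod 17))
Combine: x ≡ Σ r_i×M_i×(M_i⁻¹ mod m_i) = 11×17×9 + 9×19×9 = 1683 + 1539 = 3222
3222 mod 323 = 315
x ≡ 315 (mod 323)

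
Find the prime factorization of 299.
13 × 23

Divide by primes starting from smallest:
299 ÷ 13 = 23
23 ÷ 23 = 1

299 = 13 × 23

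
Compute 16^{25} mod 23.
2

Using successive squaring:
Binary expansion of 25: 11001
Powers of 16 mod 23 (each is the square of the previous):
  16^1 ≡ 16 (mod 23)
  16^2 ≡ 16² = 256 ≡ 3 (mod 23)
  16^4 ≡ 3² = 9 ≡ 9 (mod 23)
  16^8 ≡ 9² = 81 ≡ 12 (mod 23)
  16^16 ≡ 12² = 144 ≡ 6 (mod 23)
25 = 16 + 8 + 1, so 16^25 = 16^16 × 16^8 × 16^1 ≡ 6 × 12 × 16 (mod 23)
Multiplying step by step:
  6 × 12 = 72 ≡ 3 (mod 23)
  3 × 16 = 48 ≡ 2 (mod 23)
Result: 16^25 ≡ 2 (mod 23)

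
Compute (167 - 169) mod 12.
10

(167 - 169) = -2
-2 mod 12 = 10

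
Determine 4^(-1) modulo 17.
4^(-1) ≡ 13 (mod 17). Verification: 4 × 13 = 52 ≡ 1 (mod 17)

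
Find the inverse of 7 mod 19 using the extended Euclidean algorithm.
Extended GCD: 7(-8) + 19(3) = 1. So 7^(-1) ≡ 11 ≡ 11 (mod 19). Verify: 7 × 11 = 77 ≡ 1 (mod 19)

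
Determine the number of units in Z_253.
220

Prime factorization: 253 = 11 × 23
Using the formula φ(n) = n × Π(1 - 1/p) for each prime factor p:
φ(253) = 253 × (1 - 1/11) × (1 - 1/23)
φ(253) = 220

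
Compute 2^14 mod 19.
Using repeated squaring. 14 = 8 + 4 + 2 (binary 1110). Repeated squaring mod 19: 2^1 ≡ 2; 2^2 ≡ 2² = 4 ≡ 4; 2^4 ≡ 4² = 16 ≡ 16; 2^8 ≡ 16² = 256 ≡ 9. Multiply: 2^14 = 2^8 × 2^4 × 2^2 ≡ 9 × 16 × 4 (mod 19): 9 × 16 = 144 ≡ 11; 11 × 4 = 44 ≡ 6. So 2^14 ≡ 6 (mod 19).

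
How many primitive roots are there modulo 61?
16

The number of primitive roots modulo p is φ(p-1) = φ(60)
φ(60) = 16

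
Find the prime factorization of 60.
2^2 × 3 × 5

Divide by primes starting from smallest:
60 ÷ 2 = 30
30 ÷ 2 = 15
15 ÷ 3 = 5
5 ÷ 5 = 1

60 = 2^2 × 3 × 5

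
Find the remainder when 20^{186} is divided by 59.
By Fermat: 20^{58} ≡ 1 (mod 59). 186 = 3×58 + 12. So 20^{186} ≡ 20^{12} ≡ 19 (mod 59)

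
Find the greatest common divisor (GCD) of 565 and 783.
1

Using the Euclidean algorithm:
565 = 0 × 783 + 565
783 = 1 × 565 + 218
565 = 2 × 218 + 129
218 = 1 × 129 + 89
129 = 1 × 89 + 40
89 = 2 × 40 + 9
40 = 4 × 9 + 4
9 = 2 × 4 + 1
4 = 4 × 1 + 0

GCD(565, 783) = 1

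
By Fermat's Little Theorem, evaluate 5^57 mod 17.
By Fermat: 5^{16} ≡ 1 (mod 17). 57 = 3×16 + 9. So 5^{57} ≡ 5^{9} ≡ 12 (mod 17)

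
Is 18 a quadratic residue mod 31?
By Euler's criterion: 18^{15} ≡ 1 (mod 31). Since this equals 1, 18 is a QR.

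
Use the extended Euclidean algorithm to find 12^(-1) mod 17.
Extended GCD: 12(-7) + 17(5) = 1. So 12^(-1) ≡ 10 ≡ 10 (mod 17). Verify: 12 × 10 = 120 ≡ 1 (mod 17)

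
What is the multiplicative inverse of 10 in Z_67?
47

Using Extended Euclidean Algorithm:
gcd(10, 67) = 1
Bezout coefficients: 10 × -20 + 67 × 3 = 1
So 10 × -20 ≡ 1 (mod 67)
The inverse is -20 mod 67 = 47
Verification: 10 × 47 = 470 = 7 × 67 + 1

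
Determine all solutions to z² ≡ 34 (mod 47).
The square roots of 34 mod 47 are 9 and 38. Verify: 9² = 81 ≡ 34 (mod 47)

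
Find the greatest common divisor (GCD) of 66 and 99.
33

Using the Euclidean algorithm:
66 = 0 × 99 + 66
99 = 1 × 66 + 33
66 = 2 × 33 + 0

GCD(66, 99) = 33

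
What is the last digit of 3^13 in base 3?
Using repeated squaring. 3 ≡ 0 (mod 3). 13 = 8 + 4 + 1 (binary 1101). Repeated squaring mod 3: 0^1 ≡ 0; 0^2 ≡ 0² = 0 ≡ 0; 0^4 ≡ 0² = 0 ≡ 0; 0^8 ≡ 0² = 0 ≡ 0. Multiply: 3^13 ≡ 0^8 × 0^4 × 0^1 ≡ 0 × 0 × 0 (mod 3): 0 × 0 = 0 ≡ 0; 0 × 0 = 0 ≡ 0. So 3^13 ≡ 0 (mod 3).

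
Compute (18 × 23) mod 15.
9

(18 × 23) = 414
414 mod 15 = 9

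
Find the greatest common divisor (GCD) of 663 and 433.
1

Using the Euclidean algorithm:
663 = 1 × 433 + 230
433 = 1 × 230 + 203
230 = 1 × 203 + 27
203 = 7 × 27 + 14
27 = 1 × 14 + 13
14 = 1 × 13 + 1
13 = 13 × 1 + 0

GCD(663, 433) = 1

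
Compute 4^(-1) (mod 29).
4^(-1) ≡ 22 (mod 29). Verification: 4 × 22 = 88 ≡ 1 (mod 29)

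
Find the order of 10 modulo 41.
Powers of 10 mod 41: 10^1≡10, 10^2≡18, 10^3≡16, 10^4≡37, 10^5≡1. Order = 5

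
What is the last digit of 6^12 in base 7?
Using Fermat: 6^{6} ≡ 1 (mod 7). 12 ≡ 0 (mod 6). So 6^{12} ≡ 6^{0} ≡ 1 (mod 7)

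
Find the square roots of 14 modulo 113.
The square roots of 14 mod 113 are 63 and 50. Verify: 63² = 3969 ≡ 14 (mod 113)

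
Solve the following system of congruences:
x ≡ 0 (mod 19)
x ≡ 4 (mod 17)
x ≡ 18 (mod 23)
1007

Using the Chinese Remainder Theorem:
M = product of moduli = 7429
For equation 1: M_1 = 391, 391 ≡ 11 (mod 19), inverse of 391 mod 19 is 7 (check: 11 × 7 = 77 ≡ 1 (mod 19))
For equation 2: M_2 = 437, 437 ≡ 12 (mod 17), inverse of 437 mod 17 is 10 (check: 12 × 10 = 120 ≡ 1 (mod 17))
For equation 3: M_3 = 323, 323 ≡ 1 (mod 23), inverse of 323 mod 23 is 1 (check: 1 × 1 = 1 ≡ 1 (mod 23))
Combine: x ≡ Σ r_i×M_i×(M_i⁻¹ mod m_i) = 0×391×7 + 4×437×10 + 18×323×1 = 0 + 17480 + 5814 = 23294
23294 mod 7429 = 1007
x ≡ 1007 (mod 7429)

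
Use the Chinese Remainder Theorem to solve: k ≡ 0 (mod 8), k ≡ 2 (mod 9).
M = 8 × 9 = 72. M₁ = 9, y₁ ≡ 1 (mod 8). M₂ = 8, y₂ ≡ 8 (mod 9). k = 0×9×1 + 2×8×8 ≡ 56 (mod 72)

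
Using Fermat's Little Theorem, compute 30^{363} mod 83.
17

By Fermat's Little Theorem, a^(p-1) ≡ 1 (mod p) for prime p and gcd(a, p) = 1
Here p = 83, so 30^82 ≡ 1 (mod 83)
We can reduce the exponent: 363 mod 82 = 35
So 30^363 ≡ 30^35 (mod 83)
Computing: 30^35 mod 83 = 17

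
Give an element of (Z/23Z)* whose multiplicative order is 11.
2 has order 11 mod 23 since 2^{11} ≡ 1 (mod 23) and no smaller power works.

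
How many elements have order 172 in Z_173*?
Number of primitive roots mod 173 = φ(172) = 84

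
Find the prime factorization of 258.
2 × 3 × 43

Divide by primes starting from smallest:
258 ÷ 2 = 129
129 ÷ 3 = 43
43 ÷ 43 = 1

258 = 2 × 3 × 43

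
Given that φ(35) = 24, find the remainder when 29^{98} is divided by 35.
By Euler: 29^{24} ≡ 1 (mod 35) since gcd(29, 35) = 1. 98 = 4×24 + 2. So 29^{98} ≡ 29^{2} ≡ 1 (mod 35)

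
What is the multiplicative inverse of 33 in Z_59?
33^(-1) ≡ 34 (mod 59). Verification: 33 × 34 = 1122 ≡ 1 (mod 59)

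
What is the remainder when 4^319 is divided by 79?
Using Fermat: 4^{78} ≡ 1 (mod 79). 319 ≡ 7 (mod 78). So 4^{319} ≡ 4^{7} ≡ 31 (mod 79)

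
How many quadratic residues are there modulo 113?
For prime 113, there are (p-1)/2 = (113-1)/2 = 56 quadratic residues (excluding 0).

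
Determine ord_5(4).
Powers of 4 mod 5: 4^1≡4, 4^2≡1. Order = 2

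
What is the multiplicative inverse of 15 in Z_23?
20

Using Extended Euclidean Algorithm:
gcd(15, 23) = 1
Bezout coefficients: 15 × -3 + 23 × 2 = 1
So 15 × -3 ≡ 1 (mod 23)
The inverse is -3 mod 23 = 20
Verification: 15 × 20 = 300 = 13 × 23 + 1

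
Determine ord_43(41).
Powers of 41 mod 43: 41^1≡41, 41^2≡4, 41^3≡35, 41^4≡16, 41^5≡11, 41^6≡21, 41^7≡1. Order = 7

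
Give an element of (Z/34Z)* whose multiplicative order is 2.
33 has order 2 mod 34 since 33^{2} ≡ 1 (mod 34) and no smaller power works.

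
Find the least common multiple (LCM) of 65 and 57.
3705

First find GCD(65, 57) using the Euclidean algorithm:
65 = 1 × 57 + 8
57 = 7 × 8 + 1
8 = 8 × 1 + 0
GCD(65, 57) = 1

LCM formula: LCM(a, b) = (a × b) / GCD(a, b)
LCM(65, 57) = (65 × 57) / 1
LCM(65, 57) = 3705 / 1
LCM(65, 57) = 3705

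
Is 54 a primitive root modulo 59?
Yes

To verify, check if 54^(58/q) ≢ 1 (mod 59) for each prime divisor q of 58
Divisors of 58 = 58: [1, 2, 29, 58]
  54^(58/2) = 54^29 ≡ 58 (mod 59)
  54^(58/29) = 54^2 ≡ 25 (mod 59)
Conclusion: 54 is a primitive root modulo 59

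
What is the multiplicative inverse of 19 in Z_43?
34

Using Extended Euclidean Algorithm:
gcd(19, 43) = 1
Bezout coefficients: 19 × -9 + 43 × 4 = 1
So 19 × -9 ≡ 1 (mod 43)
The inverse is -9 mod 43 = 34
Verification: 19 × 34 = 646 = 15 × 43 + 1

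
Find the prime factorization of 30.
2 × 3 × 5

Divide by primes starting from smallest:
30 ÷ 2 = 15
15 ÷ 3 = 5
5 ÷ 5 = 1

30 = 2 × 3 × 5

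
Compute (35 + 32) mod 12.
7

(35 + 32) = 67
67 mod 12 = 7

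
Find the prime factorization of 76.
2^2 × 19

Divide by primes starting from smallest:
76 ÷ 2 = 38
38 ÷ 2 = 19
19 ÷ 19 = 1

76 = 2^2 × 19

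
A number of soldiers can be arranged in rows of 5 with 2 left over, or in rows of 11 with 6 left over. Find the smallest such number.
M = 5 × 11 = 55. M₁ = 11, y₁ ≡ 1 (mod 5). M₂ = 5, y₂ ≡ 9 (mod 11). x = 2×11×1 + 6×5×9 ≡ 17 (mod 55). The smallest positive such number is 17.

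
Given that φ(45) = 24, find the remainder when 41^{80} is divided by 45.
By Euler: 41^{24} ≡ 1 (mod 45) since gcd(41, 45) = 1. 80 = 3×24 + 8. So 41^{80} ≡ 41^{8} ≡ 16 (mod 45)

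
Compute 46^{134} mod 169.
153

Using successive squaring:
Binary expansion of 134: 10000110
Powers of 46 mod 169 (each is the square of the previous):
  46^1 ≡ 46 (mod 169)
  46^2 ≡ 46² = 2116 ≡ 88 (mod 169)
  46^4 ≡ 88² = 7744 ≡ 139 (mod 169)
  46^8 ≡ 139² = 19321 ≡ 55 (mod 169)
  46^16 ≡ 55² = 3025 ≡ 152 (mod 169)
  46^32 ≡ 152² = 23104 ≡ 120 (mod 169)
  46^64 ≡ 120² = 14400 ≡ 35 (mod 169)
  46^128 ≡ 35² = 1225 ≡ 42 (mod 169)
134 = 128 + 4 + 2, so 46^134 = 46^128 × 46^4 × 46^2 ≡ 42 × 139 × 88 (mod 169)
Multiplying step by step:
  42 × 139 = 5838 ≡ 92 (mod 169)
  92 × 88 = 8096 ≡ 153 (mod 169)
Result: 46^134 ≡ 153 (mod 169)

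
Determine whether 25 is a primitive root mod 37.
p - 1 = 36 has prime divisors 2, 3. Check 25^(36/q) mod 37 for each: 25^(36/2) = 25^18 ≡ 1, 25^(36/3) = 25^12 ≡ 26 (mod 37). Since 25^18 ≡ 1 (mod 37), the order of 25 divides 18 (in fact the order is 18) ≠ 36, so it is not a primitive root.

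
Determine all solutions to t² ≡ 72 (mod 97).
The square roots of 72 mod 97 are 13 and 84. Verify: 13² = 169 ≡ 72 (mod 97)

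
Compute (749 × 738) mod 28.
14

(749 × 738) = 552762
552762 mod 28 = 14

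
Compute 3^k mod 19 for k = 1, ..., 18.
g^1, g^2, ..., g^{18} mod 19: {3, 9, 8, 5, 15, 7, 2, 6, 18, 16, 10, 11, 14, 4, 12, 17, 13, 1}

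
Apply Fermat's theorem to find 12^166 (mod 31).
By Fermat: 12^{30} ≡ 1 (mod 31). 166 = 5×30 + 16. So 12^{166} ≡ 12^{16} ≡ 19 (mod 31)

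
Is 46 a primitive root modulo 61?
No

To verify, check if 46^(60/q) ≢ 1 (mod 61) for each prime divisor q of 60
Divisors of 60 = 60: [1, 2, 3, 4, 5, 6, 10, 12, 15, 20, 30, 60]
  46^(60/2) = 46^30 ≡ 1 (mod 61)
  46^(60/3) = 46^20 ≡ 47 (mod 61)
  46^(60/5) = 46^12 ≡ 58 (mod 61)
Conclusion: 46 is not a primitive root modulo 61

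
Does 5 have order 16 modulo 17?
p - 1 = 16 has prime divisors 2. Check 5^(16/q) mod 17 for each: 5^(16/2) = 5^8 ≡ 16 (mod 17). None of these is 1, so 5 has order 16 = φ(17), so it is a primitive root mod 17.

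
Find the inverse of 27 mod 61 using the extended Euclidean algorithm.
Extended GCD: 27(-9) + 61(4) = 1. So 27^(-1) ≡ 52 ≡ 52 (mod 61). Verify: 27 × 52 = 1404 ≡ 1 (mod 61)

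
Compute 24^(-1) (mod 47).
24^(-1) ≡ 2 (mod 47). Verification: 24 × 2 = 48 ≡ 1 (mod 47)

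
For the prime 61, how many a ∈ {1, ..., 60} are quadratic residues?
For prime 61, there are (p-1)/2 = (61-1)/2 = 30 quadratic residues (excluding 0).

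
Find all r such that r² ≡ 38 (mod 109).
The square roots of 38 mod 109 are 16 and 93. Verify: 16² = 256 ≡ 38 (mod 109)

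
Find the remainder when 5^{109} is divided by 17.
By Fermat: 5^{16} ≡ 1 (mod 17). 109 = 6×16 + 13. So 5^{109} ≡ 5^{13} ≡ 3 (mod 17)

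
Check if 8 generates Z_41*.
p - 1 = 40 has prime divisors 2, 5. Check 8^(40/q) mod 41 for each: 8^(40/2) = 8^20 ≡ 1, 8^(40/5) = 8^8 ≡ 16 (mod 41). Since 8^20 ≡ 1 (mod 41), the order of 8 divides 20 (in fact the order is 20) ≠ 40, so it is not a primitive root.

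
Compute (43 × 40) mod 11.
4

(43 × 40) = 1720
1720 mod 11 = 4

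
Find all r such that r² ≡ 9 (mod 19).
The square roots of 9 mod 19 are 16 and 3. Verify: 16² = 256 ≡ 9 (mod 19)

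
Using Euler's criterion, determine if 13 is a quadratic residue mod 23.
By Euler's criterion: 13^{11} ≡ 1 (mod 23). Since this equals 1, 13 is a QR.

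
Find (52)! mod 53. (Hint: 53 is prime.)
By Wilson's theorem, (52)! ≡ -1 ≡ 52 (mod 53)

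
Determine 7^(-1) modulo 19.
7^(-1) ≡ 11 (mod 19). Verification: 7 × 11 = 77 ≡ 1 (mod 19)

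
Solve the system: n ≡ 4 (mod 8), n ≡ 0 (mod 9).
M = 8 × 9 = 72. M₁ = 9, y₁ ≡ 1 (mod 8). M₂ = 8, y₂ ≡ 8 (mod 9). n = 4×9×1 + 0×8×8 ≡ 36 (mod 72)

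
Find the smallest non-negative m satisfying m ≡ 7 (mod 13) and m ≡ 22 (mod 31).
M = 13 × 31 = 403. M₁ = 31, y₁ ≡ 8 (mod 13). M₂ = 13, y₂ ≡ 12 (mod 31). m = 7×31×8 + 22×13×12 ≡ 332 (mod 403)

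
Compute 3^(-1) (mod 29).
3^(-1) ≡ 10 (mod 29). Verification: 3 × 10 = 30 ≡ 1 (mod 29)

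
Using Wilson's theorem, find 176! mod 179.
(178)! = (176)! × (177) × (178) ≡ -1 (mod 179). So (176)! ≡ -1 × [(178)(177)]^(-1) ≡ 89 (mod 179)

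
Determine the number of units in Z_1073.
1008

Prime factorization: 1073 = 29 × 37
Using the formula φ(n) = n × Π(1 - 1/p) for each prime factor p:
φ(1073) = 1073 × (1 - 1/29) × (1 - 1/37)
φ(1073) = 1008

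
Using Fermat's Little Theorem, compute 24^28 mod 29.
By Fermat's Little Theorem, 24^{28} ≡ 1 (mod 29) since 29 is prime and gcd(24, 29) = 1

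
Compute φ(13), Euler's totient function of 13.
12

Prime factorization: 13 = 13
Using the formula φ(n) = n × Π(1 - 1/p) for each prime factor p:
φ(13) = 13 × (1 - 1/13)
φ(13) = 12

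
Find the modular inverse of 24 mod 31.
24^(-1) ≡ 22 (mod 31). Verification: 24 × 22 = 528 ≡ 1 (mod 31)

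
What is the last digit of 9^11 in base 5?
Using Fermat: 9^{4} ≡ 1 (mod 5). 11 ≡ 3 (mod 4). So 9^{11} ≡ 9^{3} ≡ 4 (mod 5)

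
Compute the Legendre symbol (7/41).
(7/41) = 7^{20} mod 41 = -1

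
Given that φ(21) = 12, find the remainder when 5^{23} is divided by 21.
By Euler: 5^{12} ≡ 1 (mod 21) since gcd(5, 21) = 1. 23 = 1×12 + 11. So 5^{23} ≡ 5^{11} ≡ 17 (mod 21)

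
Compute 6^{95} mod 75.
51

Using successive squaring:
Binary expansion of 95: 1011111
Powers of 6 mod 75 (each is the square of the previous):
  6^1 ≡ 6 (mod 75)
  6^2 ≡ 6² = 36 ≡ 36 (mod 75)
  6^4 ≡ 36² = 1296 ≡ 21 (mod 75)
  6^8 ≡ 21² = 441 ≡ 66 (mod 75)
  6^16 ≡ 66² = 4356 ≡ 6 (mod 75)
  6^32 ≡ 6² = 36 ≡ 36 (mod 75)
  6^64 ≡ 36² = 1296 ≡ 21 (mod 75)
95 = 64 + 16 + 8 + 4 + 2 + 1, so 6^95 = 6^64 × 6^16 × 6^8 × 6^4 × 6^2 × 6^1 ≡ 21 × 6 × 66 × 21 × 36 × 6 (mod 75)
Multiplying step by step:
  21 × 6 = 126 ≡ 51 (mod 75)
  51 × 66 = 3366 ≡ 66 (mod 75)
  66 × 21 = 1386 ≡ 36 (mod 75)
  36 × 36 = 1296 ≡ 21 (mod 75)
  21 × 6 = 126 ≡ 51 (mod 75)
Result: 6^95 ≡ 51 (mod 75)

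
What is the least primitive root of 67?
2

A primitive root g modulo p has order p-1 = 66
Prime divisors of 66: [2, 3, 11]
g is a primitive root iff g^(66/q) ≢ 1 (mod 67) for each prime divisor q
Testing small values:
  g = 2: 2^33 ≡ 66, 2^22 ≡ 37, 2^6 ≡ 64 (mod 67) → none is 1, primitive root!
The smallest primitive root is 2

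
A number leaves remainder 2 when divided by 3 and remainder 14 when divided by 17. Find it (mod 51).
M = 3 × 17 = 51. M₁ = 17, y₁ ≡ 2 (mod 3). M₂ = 3, y₂ ≡ 6 (mod 17). y = 2×17×2 + 14×3×6 ≡ 14 (mod 51)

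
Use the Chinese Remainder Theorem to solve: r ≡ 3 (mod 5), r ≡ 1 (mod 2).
M = 5 × 2 = 10. M₁ = 2, y₁ ≡ 3 (mod 5). M₂ = 5, y₂ ≡ 1 (mod 2). r = 3×2×3 + 1×5×1 ≡ 3 (mod 10)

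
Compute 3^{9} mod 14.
13

Using successive squaring:
Binary expansion of 9: 1001
Powers of 3 mod 14 (each is the square of the previous):
  3^1 ≡ 3 (mod 14)
  3^2 ≡ 3² = 9 ≡ 9 (mod 14)
  3^4 ≡ 9² = 81 ≡ 11 (mod 14)
  3^8 ≡ 11² = 121 ≡ 9 (mod 14)
9 = 8 + 1, so 3^9 = 3^8 × 3^1 ≡ 9 × 3 (mod 14)
Multiplying step by step:
  9 × 3 = 27 ≡ 13 (mod 14)
Result: 3^9 ≡ 13 (mod 14)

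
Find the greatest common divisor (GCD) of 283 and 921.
1

Using the Euclidean algorithm:
283 = 0 × 921 + 283
921 = 3 × 283 + 72
283 = 3 × 72 + 67
72 = 1 × 67 + 5
67 = 13 × 5 + 2
5 = 2 × 2 + 1
2 = 2 × 1 + 0

GCD(283, 921) = 1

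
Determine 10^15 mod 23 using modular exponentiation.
Using repeated squaring. 15 = 8 + 4 + 2 + 1 (binary 1111). Repeated squaring mod 23: 10^1 ≡ 10; 10^2 ≡ 10² = 100 ≡ 8; 10^4 ≡ 8² = 64 ≡ 18; 10^8 ≡ 18² = 324 ≡ 2. Multiply: 10^15 = 10^8 × 10^4 × 10^2 × 10^1 ≡ 2 × 18 × 8 × 10 (mod 23): 2 × 18 = 36 ≡ 13; 13 × 8 = 104 ≡ 12; 12 × 10 = 120 ≡ 5. So 10^15 ≡ 5 (mod 23).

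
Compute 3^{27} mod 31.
23

Using successive squaring:
Binary expansion of 27: 11011
Powers of 3 mod 31 (each is the square of the previous):
  3^1 ≡ 3 (mod 31)
  3^2 ≡ 3² = 9 ≡ 9 (mod 31)
  3^4 ≡ 9² = 81 ≡ 19 (mod 31)
  3^8 ≡ 19² = 361 ≡ 20 (mod 31)
  3^16 ≡ 20² = 400 ≡ 28 (mod 31)
27 = 16 + 8 + 2 + 1, so 3^27 = 3^16 × 3^8 × 3^2 × 3^1 ≡ 28 × 20 × 9 × 3 (mod 31)
Multiplying step by step:
  28 × 20 = 560 ≡ 2 (mod 31)
  2 × 9 = 18 ≡ 18 (mod 31)
  18 × 3 = 54 ≡ 23 (mod 31)
Result: 3^27 ≡ 23 (mod 31)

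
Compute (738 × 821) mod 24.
18

(738 × 821) = 605898
605898 mod 24 = 18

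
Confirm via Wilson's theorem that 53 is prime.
(52)! mod 53 = 52. Since this equals -1 (mod 53), Wilson confirms 53 is prime.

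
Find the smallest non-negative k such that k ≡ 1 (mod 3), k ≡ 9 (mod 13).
22

Using the Chinese Remainder Theorem:
M = product of moduli = 39
For equation 1: M_1 = 13, 13 ≡ 1 (mod 3), inverse of 13 mod 3 is 1 (check: 1 × 1 = 1 ≡ 1 (mod 3))
For equation 2: M_2 = 3, 3 ≡ 3 (mod 13), inverse of 3 mod 13 is 9 (check: 3 × 9 = 27 ≡ 1 (mod 13))
Combine: k ≡ Σ r_i×M_i×(M_i⁻¹ mod m_i) = 1×13×1 + 9×3×9 = 13 + 243 = 256
256 mod 39 = 22
k ≡ 22 (mod 39)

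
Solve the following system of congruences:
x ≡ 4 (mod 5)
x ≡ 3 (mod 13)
29

Using the Chinese Remainder Theorem:
M = product of moduli = 65
For equation 1: M_1 = 13, 13 ≡ 3 (mod 5), inverse of 13 mod 5 is 2 (check: 3 × 2 = 6 ≡ 1 (mod 5))
For equation 2: M_2 = 5, 5 ≡ 5 (mod 13), inverse of 5 mod 13 is 8 (check: 5 × 8 = 40 ≡ 1 (mod 13))
Combine: x ≡ Σ r_i×M_i×(M_i⁻¹ mod m_i) = 4×13×2 + 3×5×8 = 104 + 120 = 224
224 mod 65 = 29
x ≡ 29 (mod 65)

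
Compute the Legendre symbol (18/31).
(18/31) = 18^{15} mod 31 = 1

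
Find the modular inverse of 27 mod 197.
27^(-1) ≡ 73 (mod 197). Verification: 27 × 73 = 1971 ≡ 1 (mod 197)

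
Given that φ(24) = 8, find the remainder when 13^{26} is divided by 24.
By Euler: 13^{8} ≡ 1 (mod 24) since gcd(13, 24) = 1. 26 = 3×8 + 2. So 13^{26} ≡ 13^{2} ≡ 1 (mod 24)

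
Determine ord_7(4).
Powers of 4 mod 7: 4^1≡4, 4^2≡2, 4^3≡1. Order = 3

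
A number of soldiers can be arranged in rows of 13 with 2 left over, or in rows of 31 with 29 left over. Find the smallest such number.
M = 13 × 31 = 403. M₁ = 31, y₁ ≡ 8 (mod 13). M₂ = 13, y₂ ≡ 12 (mod 31). t = 2×31×8 + 29×13×12 ≡ 184 (mod 403). The smallest positive such number is 184.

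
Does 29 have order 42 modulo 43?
p - 1 = 42 has prime divisors 2, 3, 7. Check 29^(42/q) mod 43 for each: 29^(42/2) = 29^21 ≡ 42, 29^(42/3) = 29^14 ≡ 6, 29^(42/7) = 29^6 ≡ 21 (mod 43). None of these is 1, so 29 has order 42 = φ(43), so it is a primitive root mod 43.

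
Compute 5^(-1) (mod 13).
5^(-1) ≡ 8 (mod 13). Verification: 5 × 8 = 40 ≡ 1 (mod 13)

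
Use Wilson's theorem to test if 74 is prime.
(73)! mod 74 = 0. Since 0 ≢ -1 (mod 74), 74 is not prime.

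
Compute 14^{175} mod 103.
61

Using successive squaring:
Binary expansion of 175: 10101111
Powers of 14 mod 103 (each is the square of the previous):
  14^1 ≡ 14 (mod 103)
  14^2 ≡ 14² = 196 ≡ 93 (mod 103)
  14^4 ≡ 93² = 8649 ≡ 100 (mod 103)
  14^8 ≡ 100² = 10000 ≡ 9 (mod 103)
  14^16 ≡ 9² = 81 ≡ 81 (mod 103)
  14^32 ≡ 81² = 6561 ≡ 72 (mod 103)
  14^64 ≡ 72² = 5184 ≡ 34 (mod 103)
  14^128 ≡ 34² = 1156 ≡ 23 (mod 103)
175 = 128 + 32 + 8 + 4 + 2 + 1, so 14^175 = 14^128 × 14^32 × 14^8 × 14^4 × 14^2 × 14^1 ≡ 23 × 72 × 9 × 100 × 93 × 14 (mod 103)
Multiplying step by step:
  23 × 72 = 1656 ≡ 8 (mod 103)
  8 × 9 = 72 ≡ 72 (mod 103)
  72 × 100 = 7200 ≡ 93 (mod 103)
  93 × 93 = 8649 ≡ 100 (mod 103)
  100 × 14 = 1400 ≡ 61 (mod 103)
Result: 14^175 ≡ 61 (mod 103)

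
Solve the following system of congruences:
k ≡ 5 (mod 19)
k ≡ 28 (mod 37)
176

Using the Chinese Remainder Theorem:
M = product of moduli = 703
For equation 1: M_1 = 37, 37 ≡ 18 (mod 19), inverse of 37 mod 19 is 18 (check: 18 × 18 = 324 ≡ 1 (mod 19))
For equation 2: M_2 = 19, 19 ≡ 19 (mod 37), inverse of 19 mod 37 is 2 (check: 19 × 2 = 38 ≡ 1 (mod 37))
Combine: k ≡ Σ r_i×M_i×(M_i⁻¹ mod m_i) = 5×37×18 + 28×19×2 = 3330 + 1064 = 4394
4394 mod 703 = 176
k ≡ 176 (mod 703)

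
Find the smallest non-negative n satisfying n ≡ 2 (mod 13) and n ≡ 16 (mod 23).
M = 13 × 23 = 299. M₁ = 23, y₁ ≡ 4 (mod 13). M₂ = 13, y₂ ≡ 16 (mod 23). n = 2×23×4 + 16×13×16 ≡ 223 (mod 299)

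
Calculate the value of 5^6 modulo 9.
6 = 4 + 2 (binary 110). Repeated squaring mod 9: 5^1 ≡ 5; 5^2 ≡ 5² = 25 ≡ 7; 5^4 ≡ 7² = 49 ≡ 4. Multiply: 5^6 = 5^4 × 5^2 ≡ 4 × 7 (mod 9): 4 × 7 = 28 ≡ 1. So 5^6 ≡ 1 (mod 9).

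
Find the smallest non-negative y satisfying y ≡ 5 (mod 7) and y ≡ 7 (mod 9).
M = 7 × 9 = 63. M₁ = 9, y₁ ≡ 4 (mod 7). M₂ = 7, y₂ ≡ 4 (mod 9). y = 5×9×4 + 7×7×4 ≡ 61 (mod 63)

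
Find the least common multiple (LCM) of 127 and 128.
16256

First find GCD(127, 128) using the Euclidean algorithm:
127 = 0 × 128 + 127
128 = 1 × 127 + 1
127 = 127 × 1 + 0
GCD(127, 128) = 1

LCM formula: LCM(a, b) = (a × b) / GCD(a, b)
LCM(127, 128) = (127 × 128) / 1
LCM(127, 128) = 16256 / 1
LCM(127, 128) = 16256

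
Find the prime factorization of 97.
97

Divide by primes starting from smallest:
97 ÷ 97 = 1

97 = 97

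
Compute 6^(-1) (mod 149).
6^(-1) ≡ 25 (mod 149). Verification: 6 × 25 = 150 ≡ 1 (mod 149)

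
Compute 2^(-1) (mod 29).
15

Using Extended Euclidean Algorithm:
gcd(2, 29) = 1
Bezout coefficients: 2 × -14 + 29 × 1 = 1
So 2 × -14 ≡ 1 (mod 29)
The inverse is -14 mod 29 = 15
Verification: 2 × 15 = 30 = 1 × 29 + 1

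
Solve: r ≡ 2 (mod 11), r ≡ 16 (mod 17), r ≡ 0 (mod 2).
M = 11 × 17 × 2 = 374. M₁ = 34, y₁ ≡ 1 (mod 11). M₂ = 22, y₂ ≡ 7 (mod 17). M₃ = 187, y₃ ≡ 1 (mod 2). r = 2×34×1 + 16×22×7 + 0×187×1 ≡ 288 (mod 374)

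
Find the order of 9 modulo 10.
Powers of 9 mod 10: 9^1≡9, 9^2≡1. Order = 2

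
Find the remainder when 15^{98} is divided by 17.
By Fermat: 15^{16} ≡ 1 (mod 17). 98 = 6×16 + 2. So 15^{98} ≡ 15^{2} ≡ 4 (mod 17)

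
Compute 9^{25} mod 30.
9

Using successive squaring:
Binary expansion of 25: 11001
Powers of 9 mod 30 (each is the square of the previous):
  9^1 ≡ 9 (mod 30)
  9^2 ≡ 9² = 81 ≡ 21 (mod 30)
  9^4 ≡ 21² = 441 ≡ 21 (mod 30)
  9^8 ≡ 21² = 441 ≡ 21 (mod 30)
  9^16 ≡ 21² = 441 ≡ 21 (mod 30)
25 = 16 + 8 + 1, so 9^25 = 9^16 × 9^8 × 9^1 ≡ 21 × 21 × 9 (mod 30)
Multiplying step by step:
  21 × 21 = 441 ≡ 21 (mod 30)
  21 × 9 = 189 ≡ 9 (mod 30)
Result: 9^25 ≡ 9 (mod 30)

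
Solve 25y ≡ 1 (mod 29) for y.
7

Using Extended Euclidean Algorithm:
gcd(25, 29) = 1
Bezout coefficients: 25 × 7 + 29 × -6 = 1
So 25 × 7 ≡ 1 (mod 29)
The inverse is 7 mod 29 = 7
Verification: 25 × 7 = 175 = 6 × 29 + 1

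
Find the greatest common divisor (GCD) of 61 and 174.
1

Using the Euclidean algorithm:
61 = 0 × 174 + 61
174 = 2 × 61 + 52
61 = 1 × 52 + 9
52 = 5 × 9 + 7
9 = 1 × 7 + 2
7 = 3 × 2 + 1
2 = 2 × 1 + 0

GCD(61, 174) = 1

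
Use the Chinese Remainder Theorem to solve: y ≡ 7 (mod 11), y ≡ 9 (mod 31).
40

Using the Chinese Remainder Theorem:
M = product of moduli = 341
For equation 1: M_1 = 31, 31 ≡ 9 (mod 11), inverse of 31 mod 11 is 5 (check: 9 × 5 = 45 ≡ 1 (mod 11))
For equation 2: M_2 = 11, 11 ≡ 11 (mod 31), inverse of 11 mod 31 is 17 (check: 11 × 17 = 187 ≡ 1 (mod 31))
Combine: y ≡ Σ r_i×M_i×(M_i⁻¹ mod m_i) = 7×31×5 + 9×11×17 = 1085 + 1683 = 2768
2768 mod 341 = 40
y ≡ 40 (mod 341)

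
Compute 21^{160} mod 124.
5

Using successive squaring:
Binary expansion of 160: 10100000
Powers of 21 mod 124 (each is the square of the previous):
  21^1 ≡ 21 (mod 124)
  21^2 ≡ 21² = 441 ≡ 69 (mod 124)
  21^4 ≡ 69² = 4761 ≡ 49 (mod 124)
  21^8 ≡ 49² = 2401 ≡ 45 (mod 124)
  21^16 ≡ 45² = 2025 ≡ 41 (mod 124)
  21^32 ≡ 41² = 1681 ≡ 69 (mod 124)
  21^64 ≡ 69² = 4761 ≡ 49 (mod 124)
  21^128 ≡ 49² = 2401 ≡ 45 (mod 124)
160 = 128 + 32, so 21^160 = 21^128 × 21^32 ≡ 45 × 69 (mod 124)
Multiplying step by step:
  45 × 69 = 3105 ≡ 5 (mod 124)
Result: 21^160 ≡ 5 (mod 124)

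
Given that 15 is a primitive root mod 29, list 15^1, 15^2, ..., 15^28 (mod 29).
g^1, g^2, ..., g^{28} mod 29: {15, 22, 11, 20, 10, 5, 17, 23, 26, 13, 21, 25, 27, 28, 14, 7, 18, 9, 19, 24, 12, 6, 3, 16, 8, 4, 2, 1}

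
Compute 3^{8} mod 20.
1

Using successive squaring:
Binary expansion of 8: 1000
Powers of 3 mod 20 (each is the square of the previous):
  3^1 ≡ 3 (mod 20)
  3^2 ≡ 3² = 9 ≡ 9 (mod 20)
  3^4 ≡ 9² = 81 ≡ 1 (mod 20)
  3^8 ≡ 1² = 1 ≡ 1 (mod 20)
8 is a power of 2, so 3^8 is the last square: ≡ 1 (mod 20)
Result: 3^8 ≡ 1 (mod 20)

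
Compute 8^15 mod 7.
Using Fermat: 8^{6} ≡ 1 (mod 7). 15 ≡ 3 (mod 6). So 8^{15} ≡ 8^{3} ≡ 1 (mod 7)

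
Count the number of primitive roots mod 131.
Number of primitive roots mod 131 = φ(130) = 48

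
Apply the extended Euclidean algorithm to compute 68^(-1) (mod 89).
Extended GCD: 68(-17) + 89(13) = 1. So 68^(-1) ≡ 72 ≡ 72 (mod 89). Verify: 68 × 72 = 4896 ≡ 1 (mod 89)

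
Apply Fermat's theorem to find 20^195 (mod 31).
By Fermat: 20^{30} ≡ 1 (mod 31). 195 = 6×30 + 15. So 20^{195} ≡ 20^{15} ≡ 1 (mod 31)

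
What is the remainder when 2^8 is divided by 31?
8 = 8 (binary 1000). Repeated squaring mod 31: 2^1 ≡ 2; 2^2 ≡ 2² = 4 ≡ 4; 2^4 ≡ 4² = 16 ≡ 16; 2^8 ≡ 16² = 256 ≡ 8. So 2^8 ≡ 8 (mod 31).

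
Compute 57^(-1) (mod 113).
2

Using Extended Euclidean Algorithm:
gcd(57, 113) = 1
Bezout coefficients: 57 × 2 + 113 × -1 = 1
So 57 × 2 ≡ 1 (mod 113)
The inverse is 2 mod 113 = 2
Verification: 57 × 2 = 114 = 1 × 113 + 1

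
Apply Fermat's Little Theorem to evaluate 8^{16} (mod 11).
3

By Fermat's Little Theorem, a^(p-1) ≡ 1 (mod p) for prime p and gcd(a, p) = 1
Here p = 11, so 8^10 ≡ 1 (mod 11)
We can reduce the exponent: 16 mod 10 = 6
So 8^16 ≡ 8^6 (mod 11)
Computing: 8^6 mod 11 = 3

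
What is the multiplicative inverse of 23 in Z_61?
8

Using Extended Euclidean Algorithm:
gcd(23, 61) = 1
Bezout coefficients: 23 × 8 + 61 × -3 = 1
So 23 × 8 ≡ 1 (mod 61)
The inverse is 8 mod 61 = 8
Verification: 23 × 8 = 184 = 3 × 61 + 1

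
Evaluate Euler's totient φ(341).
300

Prime factorization: 341 = 11 × 31
Using the formula φ(n) = n × Π(1 - 1/p) for each prime factor p:
φ(341) = 341 × (1 - 1/11) × (1 - 1/31)
φ(341) = 300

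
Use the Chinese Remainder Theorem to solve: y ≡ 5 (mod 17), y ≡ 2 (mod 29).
M = 17 × 29 = 493. M₁ = 29, y₁ ≡ 10 (mod 17). M₂ = 17, y₂ ≡ 12 (mod 29). y = 5×29×10 + 2×17×12 ≡ 379 (mod 493)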